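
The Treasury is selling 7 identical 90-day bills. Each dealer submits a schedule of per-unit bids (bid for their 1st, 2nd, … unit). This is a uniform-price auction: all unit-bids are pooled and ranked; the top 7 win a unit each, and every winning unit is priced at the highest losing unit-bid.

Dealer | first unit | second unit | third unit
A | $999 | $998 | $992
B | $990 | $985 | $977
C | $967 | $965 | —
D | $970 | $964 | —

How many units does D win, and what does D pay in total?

All unit-bids, highest first — top 7: 999 (A-1), 998 (A-2), 992 (A-3), 990 (B-1), 985 (B-2), 977 (B-3), 970 (D-1)
Highest rejected unit-bid = $967.
D wins 1 unit(s) at $967 each.

D: 1 unit, pays $967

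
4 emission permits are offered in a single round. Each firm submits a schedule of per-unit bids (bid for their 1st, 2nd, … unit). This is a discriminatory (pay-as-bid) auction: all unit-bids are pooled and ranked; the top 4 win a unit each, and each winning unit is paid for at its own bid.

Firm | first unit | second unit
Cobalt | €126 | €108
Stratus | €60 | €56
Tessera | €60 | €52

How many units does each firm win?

Cobalt 2, Stratus 1, Tessera 1

Pooled unit-bids ranked (top 4): 126 (Cobalt-1), 108 (Cobalt-2), 60 (Stratus-1), 60 (Tessera-1)
Next rejected bid: €56 (not a price — pay-as-bid).
Allocation: Cobalt 2, Stratus 1, Tessera 1.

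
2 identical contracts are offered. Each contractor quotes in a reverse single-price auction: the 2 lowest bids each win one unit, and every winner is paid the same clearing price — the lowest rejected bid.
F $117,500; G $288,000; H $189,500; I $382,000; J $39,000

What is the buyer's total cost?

Total cost: $379,000

Sorting: 39,000 (J), 117,500 (F), 189,500 (H), 288,000 (G), …
Winners (2 units): J, F.
First losing bid is H's $189,500, which sets the uniform price.
Total cost = 2 × $189,500 = $379,000.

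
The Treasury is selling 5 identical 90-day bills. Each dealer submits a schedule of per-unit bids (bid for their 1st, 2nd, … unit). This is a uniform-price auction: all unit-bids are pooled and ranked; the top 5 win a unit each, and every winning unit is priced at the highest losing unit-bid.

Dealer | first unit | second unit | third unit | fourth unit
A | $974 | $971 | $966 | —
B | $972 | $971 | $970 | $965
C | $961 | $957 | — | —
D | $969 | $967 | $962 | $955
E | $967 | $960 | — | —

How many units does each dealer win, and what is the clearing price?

A 2, B 3; clearing price $969

Pooled unit-bids ranked (top 5): 974 (A-1), 972 (B-1), 971 (A-2), 971 (B-2), 970 (B-3)
First bid not allocated: $969.
Allocation: A 2, B 3.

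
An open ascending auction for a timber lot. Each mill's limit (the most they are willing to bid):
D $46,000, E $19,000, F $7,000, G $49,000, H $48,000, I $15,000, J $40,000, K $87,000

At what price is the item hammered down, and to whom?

K wins at $49,000

Rule: the price rises until one bidder remains; the winner pays the price at which the last rival dropped out.
Sorting limits: 87,000 (K) > 49,000 (G) > 48,000 (H) > 46,000 (D) > 40,000 (J) > 19,000 (E) > …
G is the last rival to drop out, at $49,000; K remains and wins at that price.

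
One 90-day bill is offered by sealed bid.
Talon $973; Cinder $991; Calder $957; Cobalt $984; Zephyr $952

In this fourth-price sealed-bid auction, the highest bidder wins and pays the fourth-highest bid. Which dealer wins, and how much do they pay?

Sorting bids: 991 (Cinder) > 984 (Cobalt) > 973 (Talon) > 957 (Calder) > 952 (Zephyr)
Cinder is highest; pays the fourth-highest bid, $957.

Cinder pays $957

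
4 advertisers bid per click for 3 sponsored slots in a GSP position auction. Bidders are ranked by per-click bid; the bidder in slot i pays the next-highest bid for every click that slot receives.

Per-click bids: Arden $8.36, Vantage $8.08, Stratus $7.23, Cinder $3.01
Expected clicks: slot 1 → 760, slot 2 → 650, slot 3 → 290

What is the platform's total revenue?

Ranked by bid: $8.36 (Arden) > $8.08 (Vantage) > $7.23 (Stratus) > $3.01 (Cinder)
Slot 1: Arden pays $8.08 × 760 = $6140.80
Slot 2: Vantage pays $7.23 × 650 = $4699.50
Slot 3: Stratus pays $3.01 × 290 = $872.90
Total = $11713.20

Total revenue: $11713.20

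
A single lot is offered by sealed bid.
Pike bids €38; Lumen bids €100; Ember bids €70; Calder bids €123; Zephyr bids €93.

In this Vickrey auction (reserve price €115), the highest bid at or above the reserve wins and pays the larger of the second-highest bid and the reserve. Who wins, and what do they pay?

Calder pays €115

Bids in order: 123 (Calder) > 100 (Lumen) > 93 (Zephyr) > 70 (Ember) > 38 (Pike)
Highest eligible bid: Calder at €123.
Second-highest bid €100 is below the reserve €115, so the reserve binds → payment €115.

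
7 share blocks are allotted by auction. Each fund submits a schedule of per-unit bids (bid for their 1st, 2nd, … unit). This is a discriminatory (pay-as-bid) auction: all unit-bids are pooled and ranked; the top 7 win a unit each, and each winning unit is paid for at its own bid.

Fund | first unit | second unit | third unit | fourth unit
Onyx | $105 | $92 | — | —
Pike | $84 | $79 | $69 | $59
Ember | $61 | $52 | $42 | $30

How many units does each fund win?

Ember 1, Onyx 2, Pike 4

Pooled unit-bids ranked (top 7): 105 (Onyx-1), 92 (Onyx-2), 84 (Pike-1), 79 (Pike-2), 69 (Pike-3), 61 (Ember-1), 59 (Pike-4)
Next rejected bid: $52 (not a price — pay-as-bid).
Allocation: Ember 1, Onyx 2, Pike 4.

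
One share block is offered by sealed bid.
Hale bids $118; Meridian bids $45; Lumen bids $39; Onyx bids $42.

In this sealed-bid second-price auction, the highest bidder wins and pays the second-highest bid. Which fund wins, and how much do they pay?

Hale pays $45

Bids ranked: 118 (Hale) > 45 (Meridian) > 42 (Onyx) > 39 (Lumen)
Second-price: Hale pays Meridian's bid of $45.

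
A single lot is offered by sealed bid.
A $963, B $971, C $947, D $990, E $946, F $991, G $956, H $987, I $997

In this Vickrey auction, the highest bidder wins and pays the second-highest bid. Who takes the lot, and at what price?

I pays $991

Bids in order: 997 (I) > 991 (F) > 990 (D) > 987 (H) > 971 (B) > 963 (A) > …
Second-price: I pays F's bid of $991.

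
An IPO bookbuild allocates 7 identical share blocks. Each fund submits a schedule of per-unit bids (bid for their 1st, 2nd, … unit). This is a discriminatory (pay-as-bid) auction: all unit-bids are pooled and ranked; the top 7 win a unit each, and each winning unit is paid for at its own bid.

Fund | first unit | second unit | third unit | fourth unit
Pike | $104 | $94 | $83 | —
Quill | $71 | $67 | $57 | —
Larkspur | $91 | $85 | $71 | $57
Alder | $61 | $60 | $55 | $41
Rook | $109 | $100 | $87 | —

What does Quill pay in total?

Quill pays $0

All unit-bids, highest first — top 7: 109 (Rook-1), 104 (Pike-1), 100 (Rook-2), 94 (Pike-2), 91 (Larkspur-1), 87 (Rook-3), 85 (Larkspur-2)
Next rejected bid: $83 (not a price — pay-as-bid).
Quill wins no units.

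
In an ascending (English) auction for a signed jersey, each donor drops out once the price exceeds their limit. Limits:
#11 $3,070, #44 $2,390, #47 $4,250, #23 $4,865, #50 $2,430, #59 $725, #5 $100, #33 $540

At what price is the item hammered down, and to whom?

#23 wins at $4,250

Ascending (English) auction: the price rises until one bidder remains; the winner pays the price at which the last rival dropped out.
Limits ranked: 4,865 (#23) > 4,250 (#47) > 3,070 (#11) > 2,430 (#50) > 2,390 (#44) > 725 (#59) > …
#47 is the last rival to drop out, at $4,250; #23 remains and wins at that price.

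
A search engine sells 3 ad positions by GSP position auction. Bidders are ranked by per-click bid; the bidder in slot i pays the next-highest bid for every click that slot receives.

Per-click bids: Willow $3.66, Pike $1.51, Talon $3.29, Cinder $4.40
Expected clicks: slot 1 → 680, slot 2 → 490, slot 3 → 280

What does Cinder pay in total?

Ranked by bid: $4.40 (Cinder) > $3.66 (Willow) > $3.29 (Talon) > $1.51 (Pike)
Cinder holds slot 1 → pays next bid $3.66 × 680 clicks = $2488.80.

Cinder pays $2488.80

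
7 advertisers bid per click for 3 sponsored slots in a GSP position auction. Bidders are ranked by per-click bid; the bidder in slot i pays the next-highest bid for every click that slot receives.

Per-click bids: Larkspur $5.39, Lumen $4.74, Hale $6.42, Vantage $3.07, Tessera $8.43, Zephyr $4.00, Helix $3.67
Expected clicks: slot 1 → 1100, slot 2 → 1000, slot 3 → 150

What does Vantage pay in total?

Sorting advertisers: $8.43 (Tessera) > $6.42 (Hale) > $5.39 (Larkspur) > $4.74 (Lumen) > …
Vantage ranks below slot 3 → no slot, pays nothing.

Vantage pays $0.00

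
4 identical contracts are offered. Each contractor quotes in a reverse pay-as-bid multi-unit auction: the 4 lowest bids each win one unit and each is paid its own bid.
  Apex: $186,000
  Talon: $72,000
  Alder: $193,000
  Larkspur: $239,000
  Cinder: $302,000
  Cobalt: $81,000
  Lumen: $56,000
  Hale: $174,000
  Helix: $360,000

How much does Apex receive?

Apex is paid $0

Sorting: 56,000 (Lumen), 72,000 (Talon), 81,000 (Cobalt), 174,000 (Hale), 186,000 (Apex), 193,000 (Alder), …
Winners (4 units): Lumen, Talon, Cobalt, Hale.
Apex does not win → $0.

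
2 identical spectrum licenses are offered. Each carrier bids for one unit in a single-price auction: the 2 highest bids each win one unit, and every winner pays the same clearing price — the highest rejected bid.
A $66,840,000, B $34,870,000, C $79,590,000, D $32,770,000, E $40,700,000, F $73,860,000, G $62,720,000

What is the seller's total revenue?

Total revenue: $133,680,000

Bids ranked high→low: 79,590,000 (C), 73,860,000 (F), 66,840,000 (A), 62,720,000 (G), …
Winners (2 units): C, F.
Highest unsuccessful bid: $66,840,000 → clearing price.
Total revenue = 2 × $66,840,000 = $133,680,000.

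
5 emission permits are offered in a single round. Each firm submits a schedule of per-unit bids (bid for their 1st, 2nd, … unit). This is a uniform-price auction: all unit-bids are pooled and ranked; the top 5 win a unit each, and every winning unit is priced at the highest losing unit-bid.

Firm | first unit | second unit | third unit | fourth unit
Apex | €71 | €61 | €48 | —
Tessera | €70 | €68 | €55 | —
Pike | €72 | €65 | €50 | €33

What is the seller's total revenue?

Total revenue: €305

All unit-bids, highest first — top 5: 72 (Pike-1), 71 (Apex-1), 70 (Tessera-1), 68 (Tessera-2), 65 (Pike-2)
First bid not allocated: €61.
Allocation: Apex 1, Pike 2, Tessera 2. Every unit priced at €61.
Revenue = 5 × 61 = €305.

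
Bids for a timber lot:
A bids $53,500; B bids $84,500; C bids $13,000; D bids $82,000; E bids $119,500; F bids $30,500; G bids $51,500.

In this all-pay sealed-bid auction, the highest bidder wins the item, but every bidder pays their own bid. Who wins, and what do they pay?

Sorting bids: 119,500 (E) > 84,500 (B) > 82,000 (D) > 53,500 (A) > 51,500 (G) > 30,500 (F) > …
E is highest and takes the item; every bidder forfeits their bid.

E pays $119,500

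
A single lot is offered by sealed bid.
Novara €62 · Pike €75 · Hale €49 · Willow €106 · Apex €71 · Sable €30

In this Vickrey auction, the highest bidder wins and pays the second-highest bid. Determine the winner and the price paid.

Vickrey auction: the highest bidder wins and pays the second-highest bid.
Sorting bids: 106 (Willow) > 75 (Pike) > 71 (Apex) > 62 (Novara) > 49 (Hale) > 30 (Sable)
Willow wins with the highest bid; price is set by the runner-up at €75.

Willow pays €75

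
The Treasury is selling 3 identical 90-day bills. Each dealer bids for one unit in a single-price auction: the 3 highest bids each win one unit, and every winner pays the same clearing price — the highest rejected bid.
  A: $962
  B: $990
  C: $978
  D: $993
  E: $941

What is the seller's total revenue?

Bids ranked high→low: 993 (D), 990 (B), 978 (C), 962 (A), 941 (E)
Top 3: D, B, C.
Highest unsuccessful bid: $962 → clearing price.
Total revenue = 3 × $962 = $2,886.

Total revenue: $2,886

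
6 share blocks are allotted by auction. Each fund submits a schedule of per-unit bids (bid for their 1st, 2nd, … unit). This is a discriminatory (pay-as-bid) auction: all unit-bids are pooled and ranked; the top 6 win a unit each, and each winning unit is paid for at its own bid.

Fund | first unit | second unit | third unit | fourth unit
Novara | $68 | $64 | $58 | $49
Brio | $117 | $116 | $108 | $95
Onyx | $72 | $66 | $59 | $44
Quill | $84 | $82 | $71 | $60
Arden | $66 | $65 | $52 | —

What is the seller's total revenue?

Total revenue: $602

Merging the schedules and taking the best 6: 117 (Brio-1), 116 (Brio-2), 108 (Brio-3), 95 (Brio-4), 84 (Quill-1), 82 (Quill-2)
Next rejected bid: $72 (not a price — pay-as-bid).
Each winning unit pays its own bid.
Revenue = 117 + 116 + 108 + 95 + 84 + 82 = $602.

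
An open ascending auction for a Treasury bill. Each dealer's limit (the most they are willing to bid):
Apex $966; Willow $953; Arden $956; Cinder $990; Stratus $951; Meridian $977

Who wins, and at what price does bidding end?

Cinder wins at $977

Rule: the price rises until one bidder remains; the winner pays the price at which the last rival dropped out.
Limits in order: 990 (Cinder) > 977 (Meridian) > 966 (Apex) > 956 (Arden) > 953 (Willow) > 951 (Stratus)
Bidding ends when Meridian exits at $977; Cinder takes it.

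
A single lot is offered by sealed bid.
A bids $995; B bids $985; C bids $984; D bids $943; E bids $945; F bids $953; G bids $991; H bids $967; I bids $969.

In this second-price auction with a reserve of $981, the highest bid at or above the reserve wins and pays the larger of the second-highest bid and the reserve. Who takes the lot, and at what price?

Rule: the highest bid at or above the reserve wins and pays the larger of the second-highest bid and the reserve.
Sorting bids: 995 (A) > 991 (G) > 985 (B) > 984 (C) > 969 (I) > 967 (H) > …
Highest eligible bid: A at $995.
max(second-highest $991, reserve $981) = $991; the reserve does not bind.

A pays $991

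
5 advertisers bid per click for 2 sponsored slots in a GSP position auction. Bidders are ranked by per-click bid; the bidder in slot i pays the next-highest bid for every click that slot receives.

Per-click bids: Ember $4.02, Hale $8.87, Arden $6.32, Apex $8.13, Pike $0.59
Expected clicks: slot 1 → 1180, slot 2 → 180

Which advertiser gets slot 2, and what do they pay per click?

Apex; $6.32 per click

Per-click bids in order: $8.87 (Hale) > $8.13 (Apex) > $6.32 (Arden) > …
Slot 2 goes to the second-ranked bidder, Apex, who pays the next bid down: $6.32/click.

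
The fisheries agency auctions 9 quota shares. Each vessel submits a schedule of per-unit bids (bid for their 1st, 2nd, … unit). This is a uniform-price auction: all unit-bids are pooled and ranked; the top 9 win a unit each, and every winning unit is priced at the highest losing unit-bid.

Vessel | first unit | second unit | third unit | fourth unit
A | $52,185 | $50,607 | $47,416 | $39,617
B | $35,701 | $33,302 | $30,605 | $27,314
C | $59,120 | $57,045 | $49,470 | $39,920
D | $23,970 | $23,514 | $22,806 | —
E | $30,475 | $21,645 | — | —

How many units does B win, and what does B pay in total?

Merging the schedules and taking the best 9: 59,120 (C-1), 57,045 (C-2), 52,185 (A-1), 50,607 (A-2), 49,470 (C-3), 47,416 (A-3), 39,920 (C-4), 39,617 (A-4), 35,701 (B-1)
Highest rejected unit-bid = $33,302.
B wins 1 unit(s) at $33,302 each.

B: 1 unit, pays $33,302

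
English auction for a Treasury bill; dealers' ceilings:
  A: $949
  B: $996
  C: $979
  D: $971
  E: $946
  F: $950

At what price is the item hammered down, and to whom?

Rule: the price rises until one bidder remains; the winner pays the price at which the last rival dropped out.
Limits in order: 996 (B) > 979 (C) > 971 (D) > 950 (F) > 949 (A) > 946 (E)
Bidding ends when C exits at $979; B takes it.

B wins at $979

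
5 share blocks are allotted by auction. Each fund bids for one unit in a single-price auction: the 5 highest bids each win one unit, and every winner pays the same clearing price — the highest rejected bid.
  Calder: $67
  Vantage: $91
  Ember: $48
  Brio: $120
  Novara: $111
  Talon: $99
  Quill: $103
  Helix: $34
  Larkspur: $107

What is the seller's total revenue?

Ordering the bids: 120 (Brio), 111 (Novara), 107 (Larkspur), 103 (Quill), 99 (Talon), 91 (Vantage), 67 (Calder), …
The 5 highest are Brio, Novara, Larkspur, Quill, Talon.
Clearing price = highest rejected bid = $91.
Total revenue = 5 × $91 = $455.

Total revenue: $455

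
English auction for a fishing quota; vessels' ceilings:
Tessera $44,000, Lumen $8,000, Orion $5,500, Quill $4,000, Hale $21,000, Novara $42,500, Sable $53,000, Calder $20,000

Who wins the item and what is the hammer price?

Sable wins at $44,000

Limits in order: 53,000 (Sable) > 44,000 (Tessera) > 42,500 (Novara) > 21,000 (Hale) > 20,000 (Calder) > 8,000 (Lumen) > …
Tessera is the last rival to drop out, at $44,000; Sable remains and wins at that price.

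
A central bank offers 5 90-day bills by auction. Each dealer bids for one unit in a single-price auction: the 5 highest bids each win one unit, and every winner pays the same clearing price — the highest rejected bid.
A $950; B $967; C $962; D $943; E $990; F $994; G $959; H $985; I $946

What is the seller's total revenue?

Ordering the bids: 994 (F), 990 (E), 985 (H), 967 (B), 962 (C), 959 (G), 950 (A), …
Winners (5 units): F, E, H, B, C.
First losing bid is G's $959, which sets the uniform price.
Total revenue = 5 × $959 = $4,795.

Total revenue: $4,795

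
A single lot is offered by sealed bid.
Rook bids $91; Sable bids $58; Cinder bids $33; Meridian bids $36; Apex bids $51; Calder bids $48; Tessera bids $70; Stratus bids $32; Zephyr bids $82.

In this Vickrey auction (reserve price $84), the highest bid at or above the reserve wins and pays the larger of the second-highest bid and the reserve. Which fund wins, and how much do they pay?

Bids ranked: 91 (Rook) > 82 (Zephyr) > 70 (Tessera) > 58 (Sable) > 51 (Apex) > 48 (Calder) > …
Highest eligible bid: Rook at $91.
max(second-highest $82, reserve $84) = $84.

Rook pays $84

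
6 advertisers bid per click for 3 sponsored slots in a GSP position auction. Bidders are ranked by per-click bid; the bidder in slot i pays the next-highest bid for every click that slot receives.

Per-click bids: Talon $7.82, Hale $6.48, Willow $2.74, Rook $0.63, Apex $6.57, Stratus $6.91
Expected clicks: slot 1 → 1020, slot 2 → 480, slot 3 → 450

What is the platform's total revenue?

Per-click bids in order: $7.82 (Talon) > $6.91 (Stratus) > $6.57 (Apex) > $6.48 (Hale) > …
Slot 1: Talon pays $6.91 × 1020 = $7048.20
Slot 2: Stratus pays $6.57 × 480 = $3153.60
Slot 3: Apex pays $6.48 × 450 = $2916.00
Total = $13117.80

Total revenue: $13117.80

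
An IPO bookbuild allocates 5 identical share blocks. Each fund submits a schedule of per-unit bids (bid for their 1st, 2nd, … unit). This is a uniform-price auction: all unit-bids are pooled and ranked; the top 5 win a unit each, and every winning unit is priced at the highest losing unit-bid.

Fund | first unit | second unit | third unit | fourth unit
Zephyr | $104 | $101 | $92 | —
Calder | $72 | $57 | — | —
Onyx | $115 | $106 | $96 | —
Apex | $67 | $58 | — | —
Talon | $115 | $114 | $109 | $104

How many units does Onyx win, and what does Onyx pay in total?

Onyx: 2 units, pays $208

Pooled unit-bids ranked (top 5): 115 (Onyx-1), 115 (Talon-1), 114 (Talon-2), 109 (Talon-3), 106 (Onyx-2)
First bid not allocated: $104.
Onyx wins 2 unit(s) at $104 each.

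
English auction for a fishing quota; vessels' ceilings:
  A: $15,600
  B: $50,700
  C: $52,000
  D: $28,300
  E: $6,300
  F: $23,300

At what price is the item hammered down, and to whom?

Rule: the price rises until one bidder remains; the winner pays the price at which the last rival dropped out.
Sorting limits: 52,000 (C) > 50,700 (B) > 28,300 (D) > 23,300 (F) > 15,600 (A) > 6,300 (E)
Bidding ends when B exits at $50,700; C takes it.

C wins at $50,700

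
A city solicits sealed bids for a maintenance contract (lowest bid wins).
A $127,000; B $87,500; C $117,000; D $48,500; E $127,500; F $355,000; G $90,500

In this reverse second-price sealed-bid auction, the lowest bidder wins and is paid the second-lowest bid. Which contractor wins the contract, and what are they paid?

D is paid $87,500

Sorting bids: 48,500 (D) < 87,500 (B) < 90,500 (G) < 117,000 (C) < 127,000 (A) < 127,500 (E) < …
D is lowest; is paid the second-lowest bid, $87,500.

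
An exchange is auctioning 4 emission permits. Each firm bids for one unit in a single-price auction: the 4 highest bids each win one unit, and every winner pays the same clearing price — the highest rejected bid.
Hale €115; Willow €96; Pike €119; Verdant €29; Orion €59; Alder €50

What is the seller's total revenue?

Total revenue: €200

Bids ranked high→low: 119 (Pike), 115 (Hale), 96 (Willow), 59 (Orion), 50 (Alder), 29 (Verdant)
Top 4: Pike, Hale, Willow, Orion.
First losing bid is Alder's €50, which sets the uniform price.
Total revenue = 4 × €50 = €200.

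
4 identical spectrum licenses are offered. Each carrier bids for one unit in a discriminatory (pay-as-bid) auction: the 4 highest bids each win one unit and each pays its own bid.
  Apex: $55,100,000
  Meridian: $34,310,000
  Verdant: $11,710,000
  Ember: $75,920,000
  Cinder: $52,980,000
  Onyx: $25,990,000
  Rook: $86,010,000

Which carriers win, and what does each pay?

Ordering the bids: 86,010,000 (Rook), 75,920,000 (Ember), 55,100,000 (Apex), 52,980,000 (Cinder), 34,310,000 (Meridian), 25,990,000 (Onyx), …
Winners (4 units): Rook, Ember, Apex, Cinder.
Each winner pays its own bid: Rook $86,010,000, Ember $75,920,000, Apex $55,100,000, Cinder $52,980,000.

Rook $86,010,000, Ember $75,920,000, Apex $55,100,000, Cinder $52,980,000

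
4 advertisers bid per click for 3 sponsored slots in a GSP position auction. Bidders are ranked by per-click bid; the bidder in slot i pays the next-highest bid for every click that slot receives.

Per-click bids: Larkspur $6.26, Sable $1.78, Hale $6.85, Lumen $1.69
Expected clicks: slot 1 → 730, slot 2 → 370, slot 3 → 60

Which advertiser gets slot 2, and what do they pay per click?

Larkspur; $1.78 per click

Per-click bids in order: $6.85 (Hale) > $6.26 (Larkspur) > $1.78 (Sable) > $1.69 (Lumen)
Slot 2 goes to the second-ranked bidder, Larkspur, who pays the next bid down: $1.78/click.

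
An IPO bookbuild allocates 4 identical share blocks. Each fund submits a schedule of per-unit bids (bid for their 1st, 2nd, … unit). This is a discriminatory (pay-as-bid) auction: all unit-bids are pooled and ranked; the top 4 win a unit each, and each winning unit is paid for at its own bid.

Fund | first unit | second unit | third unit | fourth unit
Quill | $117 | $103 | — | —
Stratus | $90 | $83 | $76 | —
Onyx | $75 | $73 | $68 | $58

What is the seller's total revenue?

Pooled unit-bids ranked (top 4): 117 (Quill-1), 103 (Quill-2), 90 (Stratus-1), 83 (Stratus-2)
Next rejected bid: $76 (not a price — pay-as-bid).
Each winning unit pays its own bid.
Revenue = 117 + 103 + 90 + 83 = $393.

Total revenue: $393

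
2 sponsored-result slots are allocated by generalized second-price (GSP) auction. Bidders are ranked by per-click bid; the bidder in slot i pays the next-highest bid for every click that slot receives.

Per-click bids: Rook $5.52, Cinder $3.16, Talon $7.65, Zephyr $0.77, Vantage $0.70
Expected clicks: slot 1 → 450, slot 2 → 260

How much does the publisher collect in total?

Total revenue: $3305.60

Ranked by bid: $7.65 (Talon) > $5.52 (Rook) > $3.16 (Cinder) > …
Slot 1: Talon pays $5.52 × 450 = $2484.00
Slot 2: Rook pays $3.16 × 260 = $821.60
Total = $3305.60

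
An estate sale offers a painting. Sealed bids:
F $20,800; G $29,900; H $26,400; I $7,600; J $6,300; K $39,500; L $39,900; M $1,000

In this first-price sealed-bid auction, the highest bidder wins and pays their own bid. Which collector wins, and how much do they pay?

L pays $39,900

Sorting bids: 39,900 (L) > 39,500 (K) > 29,900 (G) > 26,400 (H) > 20,800 (F) > 7,600 (I) > …
L is highest → pays own bid, $39,900.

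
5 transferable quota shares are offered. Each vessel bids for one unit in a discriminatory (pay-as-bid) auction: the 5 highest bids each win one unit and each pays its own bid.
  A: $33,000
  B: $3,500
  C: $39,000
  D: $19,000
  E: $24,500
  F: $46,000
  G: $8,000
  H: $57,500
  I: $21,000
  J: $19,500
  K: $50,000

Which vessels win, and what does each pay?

Ordering the bids: 57,500 (H), 50,000 (K), 46,000 (F), 39,000 (C), 33,000 (A), 24,500 (E), 21,000 (I), …
The 5 highest are H, K, F, C, A.
Each winner pays its own bid: H $57,500, K $50,000, F $46,000, C $39,000, A $33,000.

H $57,500, K $50,000, F $46,000, C $39,000, A $33,000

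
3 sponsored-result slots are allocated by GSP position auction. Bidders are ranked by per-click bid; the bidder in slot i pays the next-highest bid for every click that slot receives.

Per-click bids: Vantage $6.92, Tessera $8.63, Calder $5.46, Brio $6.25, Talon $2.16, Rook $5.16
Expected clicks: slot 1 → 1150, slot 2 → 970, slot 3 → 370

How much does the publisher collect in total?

Total revenue: $16040.70

Ranked by bid: $8.63 (Tessera) > $6.92 (Vantage) > $6.25 (Brio) > $5.46 (Calder) > …
Slot 1: Tessera pays $6.92 × 1150 = $7958.00
Slot 2: Vantage pays $6.25 × 970 = $6062.50
Slot 3: Brio pays $5.46 × 370 = $2020.20
Total = $16040.70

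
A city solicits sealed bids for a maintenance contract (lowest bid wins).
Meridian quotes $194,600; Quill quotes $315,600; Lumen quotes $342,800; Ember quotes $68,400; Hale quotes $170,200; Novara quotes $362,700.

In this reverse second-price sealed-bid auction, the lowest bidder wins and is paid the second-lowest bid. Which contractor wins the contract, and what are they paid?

Ember is paid $170,200

Sorting bids: 68,400 (Ember) < 170,200 (Hale) < 194,600 (Meridian) < 315,600 (Quill) < 342,800 (Lumen) < 362,700 (Novara)
Second-price: Ember is paid Hale's bid of $170,200.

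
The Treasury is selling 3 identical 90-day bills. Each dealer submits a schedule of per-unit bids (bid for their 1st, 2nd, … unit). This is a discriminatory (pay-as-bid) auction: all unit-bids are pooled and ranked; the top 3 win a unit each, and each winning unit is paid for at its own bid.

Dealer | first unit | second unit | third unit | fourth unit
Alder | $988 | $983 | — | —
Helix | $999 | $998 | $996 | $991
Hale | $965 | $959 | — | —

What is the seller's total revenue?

Total revenue: $2,993

Merging the schedules and taking the best 3: 999 (Helix-1), 998 (Helix-2), 996 (Helix-3)
Next rejected bid: $991 (not a price — pay-as-bid).
Each winning unit pays its own bid.
Revenue = 999 + 998 + 996 = $2,993.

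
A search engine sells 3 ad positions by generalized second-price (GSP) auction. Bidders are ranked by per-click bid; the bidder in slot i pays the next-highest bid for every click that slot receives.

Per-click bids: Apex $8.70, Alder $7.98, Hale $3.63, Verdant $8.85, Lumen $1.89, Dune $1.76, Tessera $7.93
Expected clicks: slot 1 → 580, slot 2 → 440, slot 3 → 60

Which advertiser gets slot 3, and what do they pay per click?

Sorting advertisers: $8.85 (Verdant) > $8.70 (Apex) > $7.98 (Alder) > $7.93 (Tessera) > …
Slot 3 goes to the third-ranked bidder, Alder, who pays the next bid down: $7.93/click.

Alder; $7.93 per click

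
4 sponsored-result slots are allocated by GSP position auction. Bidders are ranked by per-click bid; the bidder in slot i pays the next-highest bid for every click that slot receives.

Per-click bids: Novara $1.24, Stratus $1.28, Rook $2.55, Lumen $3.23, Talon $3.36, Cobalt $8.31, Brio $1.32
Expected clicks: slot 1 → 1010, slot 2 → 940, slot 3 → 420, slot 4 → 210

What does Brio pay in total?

Ranked by bid: $8.31 (Cobalt) > $3.36 (Talon) > $3.23 (Lumen) > $2.55 (Rook) > $1.32 (Brio) > …
Brio ranks below slot 4 → no slot, pays nothing.

Brio pays $0.00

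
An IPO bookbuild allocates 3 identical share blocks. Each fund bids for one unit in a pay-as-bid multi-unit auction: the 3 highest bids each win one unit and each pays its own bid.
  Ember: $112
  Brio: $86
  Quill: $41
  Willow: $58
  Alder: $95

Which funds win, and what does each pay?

Ember $112, Alder $95, Brio $86

Ordering the bids: 112 (Ember), 95 (Alder), 86 (Brio), 58 (Willow), 41 (Quill)
The 3 highest are Ember, Alder, Brio.
Each winner pays its own bid: Ember $112, Alder $95, Brio $86.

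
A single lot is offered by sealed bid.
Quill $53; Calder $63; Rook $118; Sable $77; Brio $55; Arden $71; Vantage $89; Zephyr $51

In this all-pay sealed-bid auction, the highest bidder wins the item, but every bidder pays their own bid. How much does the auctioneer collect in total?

Total revenue: $577

Rule: the highest bidder wins the item, but every bidder pays their own bid.
Sorting bids: 118 (Rook) > 89 (Vantage) > 77 (Sable) > 71 (Arden) > 63 (Calder) > 55 (Brio) > …
Rook wins with the top bid; all bids are sunk regardless.
Every bidder forfeits their bid regardless of winning.
Revenue = 53 + 63 + 118 + 77 + 55 + 71 + 89 + 51 = $577.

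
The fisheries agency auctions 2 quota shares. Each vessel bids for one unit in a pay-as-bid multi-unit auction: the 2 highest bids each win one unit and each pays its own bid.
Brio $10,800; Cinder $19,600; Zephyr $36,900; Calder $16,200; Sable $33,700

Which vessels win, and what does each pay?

Zephyr $36,900, Sable $33,700

Bids ranked high→low: 36,900 (Zephyr), 33,700 (Sable), 19,600 (Cinder), 16,200 (Calder), …
Top 2: Zephyr, Sable.
Each winner pays its own bid: Zephyr $36,900, Sable $33,700.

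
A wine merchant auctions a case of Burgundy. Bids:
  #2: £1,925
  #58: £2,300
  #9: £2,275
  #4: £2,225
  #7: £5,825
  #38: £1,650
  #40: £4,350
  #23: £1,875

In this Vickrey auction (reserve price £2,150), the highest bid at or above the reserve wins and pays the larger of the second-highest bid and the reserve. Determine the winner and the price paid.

#7 pays £4,350

Rule: the highest bid at or above the reserve wins and pays the larger of the second-highest bid and the reserve.
Bids in order: 5,825 (#7) > 4,350 (#40) > 2,300 (#58) > 2,275 (#9) > 2,225 (#4) > 1,925 (#2) > …
#7 has the top bid at or above the reserve (£5,825).
Second-highest bid £4,350 exceeds the reserve £2,150 → payment £4,350.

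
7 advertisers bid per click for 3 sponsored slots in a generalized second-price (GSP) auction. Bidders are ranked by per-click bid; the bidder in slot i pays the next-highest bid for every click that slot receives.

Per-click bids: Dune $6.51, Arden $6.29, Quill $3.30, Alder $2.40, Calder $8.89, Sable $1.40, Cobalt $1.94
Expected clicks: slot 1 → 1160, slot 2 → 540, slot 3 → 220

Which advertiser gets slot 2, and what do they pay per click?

Ranked by bid: $8.89 (Calder) > $6.51 (Dune) > $6.29 (Arden) > $3.30 (Quill) > …
Slot 2 goes to the second-ranked bidder, Dune, who pays the next bid down: $6.29/click.

Dune; $6.29 per click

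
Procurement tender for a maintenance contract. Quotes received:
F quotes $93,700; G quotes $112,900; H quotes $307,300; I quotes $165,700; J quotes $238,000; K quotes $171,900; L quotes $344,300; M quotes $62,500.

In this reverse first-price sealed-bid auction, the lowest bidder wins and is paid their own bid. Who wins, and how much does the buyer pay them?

M is paid $62,500

Bids ranked: 62,500 (M) < 93,700 (F) < 112,900 (G) < 165,700 (I) < 171,900 (K) < 238,000 (J) < …
M has the lowest bid and is paid exactly that: $62,500.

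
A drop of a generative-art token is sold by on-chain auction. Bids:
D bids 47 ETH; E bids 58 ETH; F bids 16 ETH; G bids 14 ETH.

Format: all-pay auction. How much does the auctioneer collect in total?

Total revenue: 135 ETH

Bids ranked: 58 (E) > 47 (D) > 16 (F) > 14 (G)
E wins with the top bid; all bids are sunk regardless.
Every bidder forfeits their bid regardless of winning.
Revenue = 47 + 58 + 16 + 14 = 135 ETH.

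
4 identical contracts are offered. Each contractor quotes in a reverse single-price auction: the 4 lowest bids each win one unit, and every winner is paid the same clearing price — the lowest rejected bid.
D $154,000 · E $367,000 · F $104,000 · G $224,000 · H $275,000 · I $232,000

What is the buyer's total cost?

Total cost: $1,100,000

Bids ranked low→high: 104,000 (F), 154,000 (D), 224,000 (G), 232,000 (I), 275,000 (H), 367,000 (E)
Lowest 4: F, D, G, I.
Clearing price = lowest rejected bid = $275,000.
Total cost = 4 × $275,000 = $1,100,000.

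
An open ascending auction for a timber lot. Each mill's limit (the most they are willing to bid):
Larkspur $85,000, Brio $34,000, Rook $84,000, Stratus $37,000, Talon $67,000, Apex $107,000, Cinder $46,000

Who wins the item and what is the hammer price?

Rule: the price rises until one bidder remains; the winner pays the price at which the last rival dropped out.
Limits ranked: 107,000 (Apex) > 85,000 (Larkspur) > 84,000 (Rook) > 67,000 (Talon) > 46,000 (Cinder) > 37,000 (Stratus) > …
Once the price passes $85,000, only Apex is left; the hammer falls at Larkspur's limit of $85,000.

Apex wins at $85,000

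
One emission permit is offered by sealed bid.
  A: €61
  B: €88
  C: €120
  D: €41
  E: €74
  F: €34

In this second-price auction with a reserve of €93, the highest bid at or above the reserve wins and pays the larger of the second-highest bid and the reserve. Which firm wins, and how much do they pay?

C pays €93

Bids ranked: 120 (C) > 88 (B) > 74 (E) > 61 (A) > 41 (D) > 34 (F)
Highest eligible bid: C at €120.
Second-highest bid €88 is below the reserve €93, so the reserve binds → payment €93.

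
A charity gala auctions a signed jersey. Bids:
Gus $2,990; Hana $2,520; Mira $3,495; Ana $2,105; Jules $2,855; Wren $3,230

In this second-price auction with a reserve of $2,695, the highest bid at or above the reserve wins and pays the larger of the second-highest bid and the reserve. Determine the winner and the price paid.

Mira pays $3,230

Second-price auction with a reserve of $2,695: the highest bid at or above the reserve wins and pays the larger of the second-highest bid and the reserve.
Bids ranked: 3,495 (Mira) > 3,230 (Wren) > 2,990 (Gus) > 2,855 (Jules) > 2,520 (Hana) > 2,105 (Ana)
Highest eligible bid: Mira at $3,495.
Second-highest bid $3,230 exceeds the reserve $2,695 → payment $3,230.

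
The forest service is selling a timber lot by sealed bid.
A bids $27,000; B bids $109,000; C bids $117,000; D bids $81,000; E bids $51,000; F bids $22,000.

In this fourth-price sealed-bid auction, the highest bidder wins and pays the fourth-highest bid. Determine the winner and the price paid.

Rule: the highest bidder wins and pays the fourth-highest bid.
Bids in order: 117,000 (C) > 109,000 (B) > 81,000 (D) > 51,000 (E) > 27,000 (A) > 22,000 (F)
C wins; payment is bid #4 in the ranking = $51,000.

C pays $51,000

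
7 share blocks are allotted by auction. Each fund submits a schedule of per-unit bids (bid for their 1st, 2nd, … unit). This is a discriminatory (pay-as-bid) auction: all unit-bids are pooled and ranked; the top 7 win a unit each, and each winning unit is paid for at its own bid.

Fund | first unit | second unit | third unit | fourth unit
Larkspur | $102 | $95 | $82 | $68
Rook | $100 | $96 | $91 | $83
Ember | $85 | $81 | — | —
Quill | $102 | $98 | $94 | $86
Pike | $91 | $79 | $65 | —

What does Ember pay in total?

Ember pays $0

Pooled unit-bids ranked (top 7): 102 (Larkspur-1), 102 (Quill-1), 100 (Rook-1), 98 (Quill-2), 96 (Rook-2), 95 (Larkspur-2), 94 (Quill-3)
Next rejected bid: $91 (not a price — pay-as-bid).
Ember wins no units.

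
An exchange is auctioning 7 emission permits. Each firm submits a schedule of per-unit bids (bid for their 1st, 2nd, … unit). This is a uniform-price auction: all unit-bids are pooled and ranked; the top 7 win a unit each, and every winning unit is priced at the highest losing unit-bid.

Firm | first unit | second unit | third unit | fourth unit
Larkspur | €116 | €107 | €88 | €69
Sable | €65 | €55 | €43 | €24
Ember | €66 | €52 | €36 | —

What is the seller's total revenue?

Total revenue: €364

Pooled unit-bids ranked (top 7): 116 (Larkspur-1), 107 (Larkspur-2), 88 (Larkspur-3), 69 (Larkspur-4), 66 (Ember-1), 65 (Sable-1), 55 (Sable-2)
First bid not allocated: €52.
Allocation: Ember 1, Larkspur 4, Sable 2. Every unit priced at €52.
Revenue = 7 × 52 = €364.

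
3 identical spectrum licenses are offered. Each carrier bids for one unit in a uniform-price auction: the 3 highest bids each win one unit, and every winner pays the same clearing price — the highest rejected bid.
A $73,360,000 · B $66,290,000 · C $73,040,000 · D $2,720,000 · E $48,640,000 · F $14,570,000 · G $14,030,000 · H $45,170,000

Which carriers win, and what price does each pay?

A, C, B; each pays $48,640,000

Bids ranked high→low: 73,360,000 (A), 73,040,000 (C), 66,290,000 (B), 48,640,000 (E), 45,170,000 (H), …
Winners (3 units): A, C, B.
Highest unsuccessful bid: $48,640,000 → clearing price.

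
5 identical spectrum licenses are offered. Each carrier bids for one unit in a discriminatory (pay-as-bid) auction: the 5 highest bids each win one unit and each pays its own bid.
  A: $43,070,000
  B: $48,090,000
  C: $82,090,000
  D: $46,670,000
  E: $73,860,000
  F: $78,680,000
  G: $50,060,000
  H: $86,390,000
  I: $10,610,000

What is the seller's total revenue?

Total revenue: $371,080,000

Bids ranked high→low: 86,390,000 (H), 82,090,000 (C), 78,680,000 (F), 73,860,000 (E), 50,060,000 (G), 48,090,000 (B), 46,670,000 (D), …
Winners (5 units): H, C, F, E, G.
Total revenue = 86,390,000 + 82,090,000 + 78,680,000 + 73,860,000 + 50,060,000 = $371,080,000.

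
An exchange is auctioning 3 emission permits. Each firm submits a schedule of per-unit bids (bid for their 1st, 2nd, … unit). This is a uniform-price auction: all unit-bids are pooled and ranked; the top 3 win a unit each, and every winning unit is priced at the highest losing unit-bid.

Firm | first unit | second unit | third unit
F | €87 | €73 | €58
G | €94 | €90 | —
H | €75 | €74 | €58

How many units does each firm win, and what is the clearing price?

Pooled unit-bids ranked (top 3): 94 (G-1), 90 (G-2), 87 (F-1)
The (k+1)-th unit-bid is €75.
Allocation: F 1, G 2.

F 1, G 2; clearing price €75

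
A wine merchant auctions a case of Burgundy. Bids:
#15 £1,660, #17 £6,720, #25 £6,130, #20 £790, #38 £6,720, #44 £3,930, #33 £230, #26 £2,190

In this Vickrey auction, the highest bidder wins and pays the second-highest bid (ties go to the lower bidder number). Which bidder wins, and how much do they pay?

#17 pays £6,720

Sorting bids: 6,720 (#17) > 6,720 (#38) > 6,130 (#25) > 3,930 (#44) > 2,190 (#26) > 1,660 (#15) > …
Tie at £6,720 → #17 wins by tie-break.
Second-price: #17 pays #38's bid of £6,720.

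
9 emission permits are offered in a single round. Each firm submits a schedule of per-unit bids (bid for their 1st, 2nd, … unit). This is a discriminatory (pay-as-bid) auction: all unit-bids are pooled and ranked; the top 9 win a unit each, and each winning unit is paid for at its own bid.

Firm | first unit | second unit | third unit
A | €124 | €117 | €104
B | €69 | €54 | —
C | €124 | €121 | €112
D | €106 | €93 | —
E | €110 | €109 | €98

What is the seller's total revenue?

Total revenue: €1,027

Merging the schedules and taking the best 9: 124 (A-1), 124 (C-1), 121 (C-2), 117 (A-2), 112 (C-3), 110 (E-1), 109 (E-2), 106 (D-1), 104 (A-3)
Next rejected bid: €98 (not a price — pay-as-bid).
Each winning unit pays its own bid.
Revenue = 124 + 124 + 121 + 117 + 112 + 110 + 109 + 106 + 104 = €1,027.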